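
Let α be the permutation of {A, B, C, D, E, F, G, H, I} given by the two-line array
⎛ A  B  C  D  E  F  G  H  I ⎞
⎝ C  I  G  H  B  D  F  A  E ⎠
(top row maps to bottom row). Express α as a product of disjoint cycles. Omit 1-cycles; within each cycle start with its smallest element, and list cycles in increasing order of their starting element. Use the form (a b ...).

Iterating α from A gives A → C → G → F → D → H → A; that is the 6-cycle (A C G F D H).
Continuing from each remaining unvisited element yields (A C G F D H)(B I E).

(A C G F D H)(B I E)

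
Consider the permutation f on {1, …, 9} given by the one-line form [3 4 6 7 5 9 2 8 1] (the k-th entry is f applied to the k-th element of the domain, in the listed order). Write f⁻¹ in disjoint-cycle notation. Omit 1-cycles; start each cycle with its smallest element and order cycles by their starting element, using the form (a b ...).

The cycle decomposition of f is (1 3 6 9)(2 4 7).
The inverse reverses every cycle; in canonical form, f⁻¹ = (1 9 6 3)(2 7 4).

(1 9 6 3)(2 7 4)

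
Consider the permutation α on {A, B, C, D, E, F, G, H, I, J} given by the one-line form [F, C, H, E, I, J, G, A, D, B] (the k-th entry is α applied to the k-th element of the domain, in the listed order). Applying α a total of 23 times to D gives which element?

Tracing D → E → … returns to D after 3 steps, so D lies in a 3-cycle (D, E, I).
Since the cycle has length 3, α^23 acts on it the same as α^2 (23 mod 3 = 2).
Stepping 2 places around the cycle: D → E → I.

I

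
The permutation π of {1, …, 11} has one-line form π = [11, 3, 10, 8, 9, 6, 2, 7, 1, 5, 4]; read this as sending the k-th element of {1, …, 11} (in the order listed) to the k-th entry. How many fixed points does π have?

1

The fixed points (elements with π(x) = x) are {6}, so there is 1.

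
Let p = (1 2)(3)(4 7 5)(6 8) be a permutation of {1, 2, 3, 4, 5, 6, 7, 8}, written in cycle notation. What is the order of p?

The disjoint cycles have lengths 3, 2, 2, 1.
The order of p is the least common multiple of its cycle lengths: lcm(3, 2, 2) = 6.

6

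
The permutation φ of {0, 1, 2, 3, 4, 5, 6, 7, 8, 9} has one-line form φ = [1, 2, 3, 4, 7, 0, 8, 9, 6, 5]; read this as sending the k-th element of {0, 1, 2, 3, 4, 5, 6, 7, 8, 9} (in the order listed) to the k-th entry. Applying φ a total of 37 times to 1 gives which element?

Tracing 1 → 2 → … returns to 1 after 8 steps, so 1 lies in an 8-cycle (0, 1, 2, 3, 4, 7, 9, 5).
On an 8-cycle, φ^8 is the identity, so φ^37 = φ^5 there (37 ≡ 5 mod 8).
Stepping 5 places around the cycle: 1 → 2 → 3 → 4 → 7 → 9.

9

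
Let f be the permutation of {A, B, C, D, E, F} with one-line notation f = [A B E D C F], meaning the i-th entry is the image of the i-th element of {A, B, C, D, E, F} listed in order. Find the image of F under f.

F is element number 6 of the domain, and entry number 6 of the one-line form is F, so f(F) = F.

F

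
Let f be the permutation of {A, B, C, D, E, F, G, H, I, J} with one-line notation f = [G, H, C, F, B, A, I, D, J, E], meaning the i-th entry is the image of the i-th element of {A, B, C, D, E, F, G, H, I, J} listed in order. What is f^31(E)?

Tracing E → B → … returns to E after 9 steps, so E lies in a 9-cycle (A G I J E B H D F).
Since the cycle has length 9, f^31 acts on it the same as f^4 (31 mod 9 = 4).
Advancing 4 steps from E: E → B → H → D → F.

F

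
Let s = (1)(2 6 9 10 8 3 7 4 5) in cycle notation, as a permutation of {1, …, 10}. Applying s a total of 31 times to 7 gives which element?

6

7 lies in the 9-cycle (2 6 9 10 8 3 7 4 5).
Since the cycle has length 9, s^31 acts on it the same as s^4 (31 mod 9 = 4).
Advancing 4 steps from 7: 7 → 4 → 5 → 2 → 6.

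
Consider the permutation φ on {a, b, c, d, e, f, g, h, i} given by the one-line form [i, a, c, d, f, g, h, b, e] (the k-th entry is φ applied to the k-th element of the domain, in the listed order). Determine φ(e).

f

e is element number 5 of the domain, and entry number 5 of the one-line form is f, so φ(e) = f.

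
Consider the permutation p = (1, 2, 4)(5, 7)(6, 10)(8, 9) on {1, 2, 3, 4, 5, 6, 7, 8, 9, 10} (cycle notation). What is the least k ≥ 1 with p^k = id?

6

The disjoint cycles have lengths 3, 2, 2, 2, 1.
The order of p is the least common multiple of its cycle lengths: lcm(3, 2, 2, 2) = 6.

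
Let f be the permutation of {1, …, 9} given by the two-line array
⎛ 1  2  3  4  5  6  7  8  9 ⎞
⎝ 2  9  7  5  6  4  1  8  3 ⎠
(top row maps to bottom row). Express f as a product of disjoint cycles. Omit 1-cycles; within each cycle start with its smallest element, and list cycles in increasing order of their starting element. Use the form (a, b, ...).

From 1: 1 → 2 → 9 → 3 → 7 → 1, closing the cycle (1, 2, 9, 3, 7).
Continuing from each remaining unvisited element yields (1, 2, 9, 3, 7)(4, 5, 6).

(1, 2, 9, 3, 7)(4, 5, 6)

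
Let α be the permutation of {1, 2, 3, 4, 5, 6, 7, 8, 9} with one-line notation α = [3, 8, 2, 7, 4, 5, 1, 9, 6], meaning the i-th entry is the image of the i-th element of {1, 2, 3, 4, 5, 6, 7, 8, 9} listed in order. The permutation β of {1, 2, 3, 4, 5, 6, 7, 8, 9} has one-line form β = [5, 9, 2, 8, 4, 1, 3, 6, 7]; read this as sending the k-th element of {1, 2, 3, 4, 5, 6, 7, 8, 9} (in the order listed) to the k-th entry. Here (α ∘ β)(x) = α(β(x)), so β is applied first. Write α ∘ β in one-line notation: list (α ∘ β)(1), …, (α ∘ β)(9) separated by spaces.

For each element, apply β then α: 1 → 5 → 4; 2 → 9 → 6; 3 → 2 → 8; 4 → 8 → 9; 5 → 4 → 7; 6 → 1 → 3; 7 → 3 → 2; 8 → 6 → 5; 9 → 7 → 1.
So α ∘ β in one-line form is 4 6 8 9 7 3 2 5 1.

4 6 8 9 7 3 2 5 1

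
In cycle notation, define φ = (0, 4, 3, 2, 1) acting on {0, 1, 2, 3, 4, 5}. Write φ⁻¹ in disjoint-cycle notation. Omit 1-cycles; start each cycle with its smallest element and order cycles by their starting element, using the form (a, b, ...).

(0, 1, 2, 3, 4)

Inverting a permutation written in cycle notation just reverses the order within every cycle.
After reversing and putting each cycle's least element first, φ⁻¹ = (0, 1, 2, 3, 4).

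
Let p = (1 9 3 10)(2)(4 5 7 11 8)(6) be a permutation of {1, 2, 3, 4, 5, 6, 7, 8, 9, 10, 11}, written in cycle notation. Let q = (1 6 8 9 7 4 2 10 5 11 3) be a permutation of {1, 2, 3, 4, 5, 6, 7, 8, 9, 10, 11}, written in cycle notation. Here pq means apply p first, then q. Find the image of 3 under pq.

(pq)(3) = q(p(3)). p(3) = 10, then q(10) = 5. So (pq)(3) = 5.

5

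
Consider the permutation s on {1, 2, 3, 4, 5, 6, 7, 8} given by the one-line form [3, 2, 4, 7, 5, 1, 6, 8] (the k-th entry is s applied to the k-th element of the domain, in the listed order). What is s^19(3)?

1

Tracing 3 → 4 → … returns to 3 after 5 steps, so 3 lies in a 5-cycle (1, 3, 4, 7, 6).
Since the cycle has length 5, s^19 acts on it the same as s^4 (19 mod 5 = 4).
Stepping 4 places around the cycle: 3 → 4 → 7 → 6 → 1.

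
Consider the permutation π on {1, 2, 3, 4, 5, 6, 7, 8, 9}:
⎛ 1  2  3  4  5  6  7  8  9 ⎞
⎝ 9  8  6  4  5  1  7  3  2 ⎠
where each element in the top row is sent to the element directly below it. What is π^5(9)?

Tracing 9 → 2 → … returns to 9 after 6 steps, so 9 lies in a 6-cycle (1, 9, 2, 8, 3, 6).
Stepping 5 places around the cycle: 9 → 2 → 8 → 3 → 6 → 1.

1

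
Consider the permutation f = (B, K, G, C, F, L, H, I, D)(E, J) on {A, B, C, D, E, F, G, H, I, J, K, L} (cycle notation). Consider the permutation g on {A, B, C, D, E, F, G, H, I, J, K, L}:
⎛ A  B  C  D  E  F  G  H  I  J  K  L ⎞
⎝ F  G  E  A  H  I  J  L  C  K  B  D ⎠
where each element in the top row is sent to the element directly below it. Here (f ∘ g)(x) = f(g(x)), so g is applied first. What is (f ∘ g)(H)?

H

(f ∘ g)(H) = f(g(H)). g(H) = L, then f(L) = H. So (f ∘ g)(H) = H.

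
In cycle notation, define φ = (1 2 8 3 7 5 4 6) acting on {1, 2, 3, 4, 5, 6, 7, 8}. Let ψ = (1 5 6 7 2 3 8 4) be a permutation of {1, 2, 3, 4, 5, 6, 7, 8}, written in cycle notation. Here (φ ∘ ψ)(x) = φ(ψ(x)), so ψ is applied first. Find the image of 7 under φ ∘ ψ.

(φ ∘ ψ)(7) = φ(ψ(7)). ψ(7) = 2, then φ(2) = 8. So (φ ∘ ψ)(7) = 8.

8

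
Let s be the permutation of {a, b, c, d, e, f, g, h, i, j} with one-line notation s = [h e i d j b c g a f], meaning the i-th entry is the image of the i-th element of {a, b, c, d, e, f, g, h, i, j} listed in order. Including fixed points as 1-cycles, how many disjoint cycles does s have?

3

The cycle decomposition is (a h g c i)(b e j f)(d), which has 3 cycles (counting 1-cycles).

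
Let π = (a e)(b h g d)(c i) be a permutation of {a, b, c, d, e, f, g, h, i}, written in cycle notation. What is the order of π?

The disjoint cycles have lengths 4, 2, 2, 1.
The order is lcm(4, 2, 2) = 4.

4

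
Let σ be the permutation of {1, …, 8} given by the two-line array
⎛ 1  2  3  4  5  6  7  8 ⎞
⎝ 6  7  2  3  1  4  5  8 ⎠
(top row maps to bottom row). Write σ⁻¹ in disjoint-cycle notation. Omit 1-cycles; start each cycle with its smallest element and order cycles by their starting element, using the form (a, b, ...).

The cycle decomposition of σ is (1, 6, 4, 3, 2, 7, 5).
The inverse reverses every cycle; in canonical form, σ⁻¹ = (1, 5, 7, 2, 3, 4, 6).

(1, 5, 7, 2, 3, 4, 6)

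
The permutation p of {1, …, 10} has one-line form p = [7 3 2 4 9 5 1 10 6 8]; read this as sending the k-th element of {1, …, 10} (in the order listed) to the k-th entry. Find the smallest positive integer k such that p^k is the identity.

The disjoint-cycle form of p has cycle lengths 3, 2, 2, 2, 1.
Since disjoint cycles commute, ord(p) = lcm(3, 2, 2, 2) = 6.

6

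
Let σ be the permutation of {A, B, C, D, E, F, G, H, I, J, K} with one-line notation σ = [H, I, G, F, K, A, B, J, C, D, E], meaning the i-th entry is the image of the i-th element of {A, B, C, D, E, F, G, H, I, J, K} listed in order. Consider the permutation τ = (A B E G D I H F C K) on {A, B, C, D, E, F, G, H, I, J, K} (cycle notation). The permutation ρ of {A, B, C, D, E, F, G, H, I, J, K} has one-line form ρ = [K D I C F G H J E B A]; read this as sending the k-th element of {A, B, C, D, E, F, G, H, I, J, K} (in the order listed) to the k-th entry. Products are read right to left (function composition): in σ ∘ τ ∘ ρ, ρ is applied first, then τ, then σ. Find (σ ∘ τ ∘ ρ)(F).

F

Chase F: ρ(F) = G; τ(G) = D; σ(D) = F. Hence (σ ∘ τ ∘ ρ)(F) = F.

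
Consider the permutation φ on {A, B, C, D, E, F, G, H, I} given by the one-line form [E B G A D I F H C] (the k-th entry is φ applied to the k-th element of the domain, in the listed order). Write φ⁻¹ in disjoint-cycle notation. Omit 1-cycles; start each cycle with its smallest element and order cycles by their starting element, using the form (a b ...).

The cycle decomposition of φ is (A E D)(C G F I).
The inverse reverses every cycle; in canonical form, φ⁻¹ = (A D E)(C I F G).

(A D E)(C I F G)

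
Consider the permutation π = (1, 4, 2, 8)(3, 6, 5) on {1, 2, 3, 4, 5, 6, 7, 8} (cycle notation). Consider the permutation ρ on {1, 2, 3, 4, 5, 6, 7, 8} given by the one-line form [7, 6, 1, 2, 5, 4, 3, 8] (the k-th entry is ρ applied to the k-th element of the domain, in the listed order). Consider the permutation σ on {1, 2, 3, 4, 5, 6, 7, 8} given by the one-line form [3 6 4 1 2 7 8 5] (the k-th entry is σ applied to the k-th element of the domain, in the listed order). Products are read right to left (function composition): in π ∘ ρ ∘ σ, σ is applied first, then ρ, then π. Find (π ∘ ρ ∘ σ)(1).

Apply the permutations in order: σ(1) = 3, then ρ(3) = 1, then π(1) = 4. So (π ∘ ρ ∘ σ)(1) = 4.

4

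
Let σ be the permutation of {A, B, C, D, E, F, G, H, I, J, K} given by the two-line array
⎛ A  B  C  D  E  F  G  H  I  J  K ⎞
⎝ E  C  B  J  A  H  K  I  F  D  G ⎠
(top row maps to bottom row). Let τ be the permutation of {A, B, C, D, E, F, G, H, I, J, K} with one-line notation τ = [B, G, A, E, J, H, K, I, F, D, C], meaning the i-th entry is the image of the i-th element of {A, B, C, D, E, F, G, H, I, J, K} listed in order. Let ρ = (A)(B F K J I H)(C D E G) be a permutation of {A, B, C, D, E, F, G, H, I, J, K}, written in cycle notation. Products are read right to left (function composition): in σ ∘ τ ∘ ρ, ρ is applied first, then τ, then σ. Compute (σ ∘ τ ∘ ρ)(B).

(σ ∘ τ ∘ ρ)(B) = σ(τ(ρ(B))). ρ(B) = F, then τ(F) = H, then σ(H) = I, so the result is I.

I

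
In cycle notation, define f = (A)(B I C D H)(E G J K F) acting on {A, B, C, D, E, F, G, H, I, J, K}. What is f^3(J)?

E

J lies in the 5-cycle (E G J K F).
Advancing 3 steps from J: J → K → F → E.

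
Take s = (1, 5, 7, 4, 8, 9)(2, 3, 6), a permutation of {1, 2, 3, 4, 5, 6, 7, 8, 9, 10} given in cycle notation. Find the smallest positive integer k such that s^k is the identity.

6

The disjoint cycles have lengths 6, 3, 1.
The order of s is the least common multiple of its cycle lengths: lcm(6, 3) = 6.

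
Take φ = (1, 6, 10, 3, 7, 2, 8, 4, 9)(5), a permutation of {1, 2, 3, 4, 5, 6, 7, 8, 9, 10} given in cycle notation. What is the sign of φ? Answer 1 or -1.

The cycle lengths are 9, 1.
A cycle is odd iff its length is even; φ has 0 even-length cycles, so sgn(φ) = (−1)^0 and φ is even.

1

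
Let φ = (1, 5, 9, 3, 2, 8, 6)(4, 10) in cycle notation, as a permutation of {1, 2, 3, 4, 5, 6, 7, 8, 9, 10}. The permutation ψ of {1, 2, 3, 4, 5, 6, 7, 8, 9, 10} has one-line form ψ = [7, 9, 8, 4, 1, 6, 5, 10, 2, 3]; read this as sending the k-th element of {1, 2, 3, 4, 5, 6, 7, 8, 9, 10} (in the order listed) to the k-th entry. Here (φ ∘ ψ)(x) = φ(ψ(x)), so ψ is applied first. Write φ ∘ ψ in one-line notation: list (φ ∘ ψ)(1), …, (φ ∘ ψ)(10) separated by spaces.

(φ ∘ ψ)(x) = φ(ψ(x)). Computing each image: φ(ψ(1)) = φ(7) = 7, φ(ψ(2)) = φ(9) = 3, φ(ψ(3)) = φ(8) = 6, φ(ψ(4)) = φ(4) = 10, φ(ψ(5)) = φ(1) = 5, φ(ψ(6)) = φ(6) = 1, φ(ψ(7)) = φ(5) = 9, φ(ψ(8)) = φ(10) = 4, φ(ψ(9)) = φ(2) = 8, φ(ψ(10)) = φ(3) = 2.
Hence φ ∘ ψ = [7 3 6 10 5 1 9 4 8 2].

7 3 6 10 5 1 9 4 8 2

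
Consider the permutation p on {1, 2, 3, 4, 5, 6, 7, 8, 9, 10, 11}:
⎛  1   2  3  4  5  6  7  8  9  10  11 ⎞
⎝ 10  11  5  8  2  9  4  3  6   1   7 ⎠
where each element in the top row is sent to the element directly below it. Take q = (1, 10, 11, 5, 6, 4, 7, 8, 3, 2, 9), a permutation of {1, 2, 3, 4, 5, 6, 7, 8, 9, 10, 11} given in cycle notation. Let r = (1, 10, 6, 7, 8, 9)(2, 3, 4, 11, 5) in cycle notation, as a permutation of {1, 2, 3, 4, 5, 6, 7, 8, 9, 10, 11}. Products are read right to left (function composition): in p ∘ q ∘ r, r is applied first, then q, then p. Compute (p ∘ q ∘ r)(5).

6

Apply the permutations in order: r(5) = 2, then q(2) = 9, then p(9) = 6. So (p ∘ q ∘ r)(5) = 6.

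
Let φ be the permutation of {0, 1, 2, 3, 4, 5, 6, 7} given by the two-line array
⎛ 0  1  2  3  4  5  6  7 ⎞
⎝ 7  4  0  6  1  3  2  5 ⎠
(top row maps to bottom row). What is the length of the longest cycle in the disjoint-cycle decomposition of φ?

6

Decomposing into disjoint cycles gives (0, 7, 5, 3, 6, 2)(1, 4); the longest has length 6.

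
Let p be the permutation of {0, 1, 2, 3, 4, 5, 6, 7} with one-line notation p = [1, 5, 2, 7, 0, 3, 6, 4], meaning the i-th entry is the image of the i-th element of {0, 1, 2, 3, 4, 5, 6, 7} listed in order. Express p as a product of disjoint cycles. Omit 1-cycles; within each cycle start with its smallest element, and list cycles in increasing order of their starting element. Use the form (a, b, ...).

(0, 1, 5, 3, 7, 4)

Iterating p from 0 gives 0 → 1 → 5 → 3 → 7 → 4 → 0; that is the 6-cycle (0, 1, 5, 3, 7, 4).
Continuing from each remaining unvisited element yields (0, 1, 5, 3, 7, 4).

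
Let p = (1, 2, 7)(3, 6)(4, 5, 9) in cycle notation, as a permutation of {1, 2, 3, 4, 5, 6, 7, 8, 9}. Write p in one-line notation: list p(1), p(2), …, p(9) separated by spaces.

Reading each image from the cycles: 1↦2, 2↦7, 3↦6, 4↦5, 5↦9, 6↦3, 7↦1, 8↦8, 9↦4.
So the one-line form is 2 7 6 5 9 3 1 8 4.

2 7 6 5 9 3 1 8 4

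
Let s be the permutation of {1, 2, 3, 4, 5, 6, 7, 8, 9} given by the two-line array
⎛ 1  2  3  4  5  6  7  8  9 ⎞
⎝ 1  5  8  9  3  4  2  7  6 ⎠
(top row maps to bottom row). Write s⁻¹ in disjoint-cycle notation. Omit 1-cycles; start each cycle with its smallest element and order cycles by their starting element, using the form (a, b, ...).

First write s in disjoint cycles: (2, 5, 3, 8, 7)(4, 9, 6).
Reversing each cycle (and rotating so the smallest element leads) gives s⁻¹ = (2, 7, 8, 3, 5)(4, 6, 9).

(2, 7, 8, 3, 5)(4, 6, 9)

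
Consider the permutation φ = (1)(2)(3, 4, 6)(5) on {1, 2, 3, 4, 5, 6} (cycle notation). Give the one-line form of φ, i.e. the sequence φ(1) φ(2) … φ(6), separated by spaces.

1 2 4 6 5 3

Reading each image from the cycles: 1→1, 2→2, 3→4, 4→6, 5→5, 6→3.
So the one-line form is 1 2 4 6 5 3.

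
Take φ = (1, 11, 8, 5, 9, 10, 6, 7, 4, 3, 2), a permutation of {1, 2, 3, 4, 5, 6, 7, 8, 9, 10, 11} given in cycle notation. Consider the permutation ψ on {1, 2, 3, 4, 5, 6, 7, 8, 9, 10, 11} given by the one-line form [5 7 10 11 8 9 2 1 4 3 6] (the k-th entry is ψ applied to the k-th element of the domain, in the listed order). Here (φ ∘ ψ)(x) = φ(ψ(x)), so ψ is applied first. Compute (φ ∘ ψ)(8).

11

(φ ∘ ψ)(8) = φ(ψ(8)). ψ(8) = 1, then φ(1) = 11. So (φ ∘ ψ)(8) = 11.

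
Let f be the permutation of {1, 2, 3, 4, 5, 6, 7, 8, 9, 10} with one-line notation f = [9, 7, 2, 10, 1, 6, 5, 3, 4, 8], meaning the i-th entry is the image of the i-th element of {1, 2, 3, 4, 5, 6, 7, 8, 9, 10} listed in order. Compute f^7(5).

2

Tracing 5 → 1 → … returns to 5 after 9 steps, so 5 lies in a 9-cycle (1 9 4 10 8 3 2 7 5).
Stepping 7 places around the cycle: 5 → 1 → 9 → 4 → 10 → 8 → 3 → 2.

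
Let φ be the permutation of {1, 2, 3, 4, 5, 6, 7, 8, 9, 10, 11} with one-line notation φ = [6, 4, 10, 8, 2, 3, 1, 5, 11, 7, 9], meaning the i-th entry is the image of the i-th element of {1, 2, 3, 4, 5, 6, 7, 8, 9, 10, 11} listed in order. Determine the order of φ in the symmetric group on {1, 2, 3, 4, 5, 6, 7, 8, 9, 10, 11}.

20

Writing φ as disjoint cycles, the cycle lengths are 5, 4, 2.
Since disjoint cycles commute, ord(φ) = lcm(5, 4, 2) = 20.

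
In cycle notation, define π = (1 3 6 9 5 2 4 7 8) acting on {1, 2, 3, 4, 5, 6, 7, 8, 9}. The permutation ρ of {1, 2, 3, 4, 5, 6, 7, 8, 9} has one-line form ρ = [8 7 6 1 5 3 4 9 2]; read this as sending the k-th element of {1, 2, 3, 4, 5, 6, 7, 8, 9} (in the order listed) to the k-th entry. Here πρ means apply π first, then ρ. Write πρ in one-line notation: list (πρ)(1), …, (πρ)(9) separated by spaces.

6 1 3 4 7 2 9 8 5

(πρ)(x) = ρ(π(x)). Computing each image: ρ(π(1)) = ρ(3) = 6, ρ(π(2)) = ρ(4) = 1, ρ(π(3)) = ρ(6) = 3, ρ(π(4)) = ρ(7) = 4, ρ(π(5)) = ρ(2) = 7, ρ(π(6)) = ρ(9) = 2, ρ(π(7)) = ρ(8) = 9, ρ(π(8)) = ρ(1) = 8, ρ(π(9)) = ρ(5) = 5.
Hence πρ = [6 1 3 4 7 2 9 8 5].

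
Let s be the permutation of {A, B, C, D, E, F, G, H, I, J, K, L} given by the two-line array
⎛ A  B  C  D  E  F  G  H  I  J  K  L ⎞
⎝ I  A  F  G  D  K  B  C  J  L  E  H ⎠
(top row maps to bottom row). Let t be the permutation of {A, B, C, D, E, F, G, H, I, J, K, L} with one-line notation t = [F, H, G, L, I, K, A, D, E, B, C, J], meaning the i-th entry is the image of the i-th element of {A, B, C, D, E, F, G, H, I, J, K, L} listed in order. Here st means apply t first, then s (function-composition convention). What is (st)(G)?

I

t(G) = A, then s(A) = I; composing gives (st)(G) = I.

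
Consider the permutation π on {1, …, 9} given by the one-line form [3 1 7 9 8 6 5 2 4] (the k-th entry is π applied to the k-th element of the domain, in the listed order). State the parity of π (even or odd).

even

In disjoint-cycle form the cycle lengths are 6, 2, 1.
A cycle of length ℓ contributes ℓ−1 transpositions, so π is a product of 5 + 1 = 6 transpositions — even.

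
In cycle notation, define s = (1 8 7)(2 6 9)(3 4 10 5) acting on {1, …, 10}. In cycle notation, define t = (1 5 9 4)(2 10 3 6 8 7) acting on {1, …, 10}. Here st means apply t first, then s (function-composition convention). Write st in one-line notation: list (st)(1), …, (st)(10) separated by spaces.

(st)(x) = s(t(x)). Computing each image: s(t(1)) = s(5) = 3, s(t(2)) = s(10) = 5, s(t(3)) = s(6) = 9, s(t(4)) = s(1) = 8, s(t(5)) = s(9) = 2, s(t(6)) = s(8) = 7, s(t(7)) = s(2) = 6, s(t(8)) = s(7) = 1, s(t(9)) = s(4) = 10, s(t(10)) = s(3) = 4.
Hence st = [3 5 9 8 2 7 6 1 10 4].

3 5 9 8 2 7 6 1 10 4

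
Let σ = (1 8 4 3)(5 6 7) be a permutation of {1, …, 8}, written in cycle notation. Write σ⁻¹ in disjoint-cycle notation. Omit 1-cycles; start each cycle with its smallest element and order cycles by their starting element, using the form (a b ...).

The inverse reverses each cycle.
Reversing each cycle of σ and rotating so the smallest element leads gives (1 3 4 8)(5 7 6).

(1 3 4 8)(5 7 6)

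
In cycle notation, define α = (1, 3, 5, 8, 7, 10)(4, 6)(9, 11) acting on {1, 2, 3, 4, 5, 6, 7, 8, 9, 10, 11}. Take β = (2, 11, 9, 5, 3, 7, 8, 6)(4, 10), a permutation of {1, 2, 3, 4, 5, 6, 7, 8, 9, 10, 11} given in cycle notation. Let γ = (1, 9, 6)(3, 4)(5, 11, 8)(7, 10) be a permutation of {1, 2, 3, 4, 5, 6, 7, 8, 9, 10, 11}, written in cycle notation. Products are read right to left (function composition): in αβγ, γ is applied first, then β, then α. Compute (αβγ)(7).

Apply the permutations in order: γ(7) = 10, then β(10) = 4, then α(4) = 6. So (αβγ)(7) = 6.

6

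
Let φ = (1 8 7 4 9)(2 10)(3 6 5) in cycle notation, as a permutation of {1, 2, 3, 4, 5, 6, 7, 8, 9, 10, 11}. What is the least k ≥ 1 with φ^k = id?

The disjoint cycles have lengths 5, 3, 2, 1.
The order is lcm(5, 3, 2) = 30.

30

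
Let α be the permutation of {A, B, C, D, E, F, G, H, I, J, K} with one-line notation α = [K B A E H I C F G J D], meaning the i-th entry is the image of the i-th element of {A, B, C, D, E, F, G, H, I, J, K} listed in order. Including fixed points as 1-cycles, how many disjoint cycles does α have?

3

The cycle decomposition is (A, K, D, E, H, F, I, G, C)(B)(J), which has 3 cycles (counting 1-cycles).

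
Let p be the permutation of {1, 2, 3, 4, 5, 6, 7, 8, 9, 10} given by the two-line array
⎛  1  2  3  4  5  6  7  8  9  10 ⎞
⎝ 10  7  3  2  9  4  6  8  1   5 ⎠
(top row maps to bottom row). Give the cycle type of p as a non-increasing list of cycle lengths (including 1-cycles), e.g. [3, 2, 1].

The disjoint cycles are (1 10 5 9)(2 7 6 4)(3)(8), with lengths 4, 4, 1, 1 in non-increasing order.

[4, 4, 1, 1]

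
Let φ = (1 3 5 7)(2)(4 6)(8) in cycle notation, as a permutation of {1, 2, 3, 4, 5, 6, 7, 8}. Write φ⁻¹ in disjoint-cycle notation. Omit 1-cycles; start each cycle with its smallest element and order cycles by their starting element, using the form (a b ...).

The inverse reverses each cycle.
Reversing each cycle of φ and rotating so the smallest element leads gives (1 7 5 3)(4 6).

(1 7 5 3)(4 6)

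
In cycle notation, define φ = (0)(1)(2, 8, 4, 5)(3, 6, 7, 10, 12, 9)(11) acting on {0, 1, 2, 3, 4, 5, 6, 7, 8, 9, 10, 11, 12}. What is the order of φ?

The cycle type of φ is (6, 4, 1, 1, 1).
Since disjoint cycles commute, ord(φ) = lcm(6, 4) = 12.

12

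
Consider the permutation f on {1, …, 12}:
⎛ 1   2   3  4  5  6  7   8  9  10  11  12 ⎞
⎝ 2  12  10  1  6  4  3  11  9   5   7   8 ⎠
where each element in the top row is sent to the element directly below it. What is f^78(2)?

12

Tracing 2 → 12 → … returns to 2 after 11 steps, so 2 lies in an 11-cycle (1 2 12 8 11 7 3 10 5 6 4).
On an 11-cycle, f^11 is the identity, so f^78 = f^1 there (78 ≡ 1 mod 11).
Advancing 1 step from 2: 2 → 12.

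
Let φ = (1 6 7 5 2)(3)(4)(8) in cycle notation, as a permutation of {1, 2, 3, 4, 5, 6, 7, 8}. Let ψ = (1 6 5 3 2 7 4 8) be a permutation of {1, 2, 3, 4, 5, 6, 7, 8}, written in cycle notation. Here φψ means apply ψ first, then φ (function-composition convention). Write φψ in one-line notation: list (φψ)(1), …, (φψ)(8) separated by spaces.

7 5 1 8 3 2 4 6

For each element, apply ψ then φ: 1 → 6 → 7; 2 → 7 → 5; 3 → 2 → 1; 4 → 8 → 8; 5 → 3 → 3; 6 → 5 → 2; 7 → 4 → 4; 8 → 1 → 6.
Collecting the images, φψ = [7 5 1 8 3 2 4 6].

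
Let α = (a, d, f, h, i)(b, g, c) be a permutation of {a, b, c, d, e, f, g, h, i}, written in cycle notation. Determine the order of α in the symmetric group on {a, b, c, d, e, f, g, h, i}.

15

The cycle type of α is (5, 3, 1).
The order of α is the least common multiple of its cycle lengths: lcm(5, 3) = 15.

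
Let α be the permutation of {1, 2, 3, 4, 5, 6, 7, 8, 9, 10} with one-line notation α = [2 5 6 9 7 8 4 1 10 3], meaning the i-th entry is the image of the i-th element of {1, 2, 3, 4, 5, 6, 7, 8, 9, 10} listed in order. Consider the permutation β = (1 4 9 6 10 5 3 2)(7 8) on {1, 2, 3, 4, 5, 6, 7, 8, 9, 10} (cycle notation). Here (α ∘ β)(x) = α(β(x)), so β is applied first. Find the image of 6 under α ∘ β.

First apply β: β(6) = 10, then α(10) = 3. Thus (α ∘ β)(6) = 3.

3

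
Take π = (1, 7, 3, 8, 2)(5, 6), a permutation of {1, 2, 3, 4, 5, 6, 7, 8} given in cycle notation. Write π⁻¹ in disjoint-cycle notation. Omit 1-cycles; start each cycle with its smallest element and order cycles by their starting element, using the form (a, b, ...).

(1, 2, 8, 3, 7)(5, 6)

If π sends a → b within a cycle, π⁻¹ sends b → a; equivalently, reverse each cycle.
After reversing and putting each cycle's least element first, π⁻¹ = (1, 2, 8, 3, 7)(5, 6).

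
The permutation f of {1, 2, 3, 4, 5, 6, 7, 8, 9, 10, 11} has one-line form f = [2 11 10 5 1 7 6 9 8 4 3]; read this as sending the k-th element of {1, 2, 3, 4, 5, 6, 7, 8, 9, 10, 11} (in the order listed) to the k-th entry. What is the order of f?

14

The disjoint-cycle form of f has cycle lengths 7, 2, 2.
The order of f is the least common multiple of its cycle lengths: lcm(7, 2, 2) = 14.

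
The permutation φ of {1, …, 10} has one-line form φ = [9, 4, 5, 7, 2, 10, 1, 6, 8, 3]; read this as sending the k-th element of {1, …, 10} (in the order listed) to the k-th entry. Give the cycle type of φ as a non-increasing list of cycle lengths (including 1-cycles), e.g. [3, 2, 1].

[10]

The disjoint cycles are (1, 9, 8, 6, 10, 3, 5, 2, 4, 7), with lengths 10 in non-increasing order.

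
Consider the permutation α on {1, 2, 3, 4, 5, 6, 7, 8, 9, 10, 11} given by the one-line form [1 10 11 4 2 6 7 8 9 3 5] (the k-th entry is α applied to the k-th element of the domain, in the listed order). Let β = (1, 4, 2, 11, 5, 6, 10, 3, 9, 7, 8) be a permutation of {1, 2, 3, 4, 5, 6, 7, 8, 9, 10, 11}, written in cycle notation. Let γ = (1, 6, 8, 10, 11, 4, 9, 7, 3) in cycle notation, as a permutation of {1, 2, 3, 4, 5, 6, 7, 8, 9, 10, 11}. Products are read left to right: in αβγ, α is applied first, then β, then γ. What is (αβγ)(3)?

5

Apply the permutations in order: α(3) = 11, then β(11) = 5, then γ(5) = 5. So (αβγ)(3) = 5.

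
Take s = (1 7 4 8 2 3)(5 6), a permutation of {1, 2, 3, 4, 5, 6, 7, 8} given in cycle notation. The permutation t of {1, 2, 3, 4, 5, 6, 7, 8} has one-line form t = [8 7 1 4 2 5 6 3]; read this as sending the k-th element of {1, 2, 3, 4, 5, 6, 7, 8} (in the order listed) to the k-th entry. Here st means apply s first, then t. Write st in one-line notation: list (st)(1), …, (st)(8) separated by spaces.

6 1 8 3 5 2 4 7

Chase each element through s then t: 1 → 7 → 6; 2 → 3 → 1; 3 → 1 → 8; 4 → 8 → 3; 5 → 6 → 5; 6 → 5 → 2; 7 → 4 → 4; 8 → 2 → 7.
So st in one-line form is 6 1 8 3 5 2 4 7.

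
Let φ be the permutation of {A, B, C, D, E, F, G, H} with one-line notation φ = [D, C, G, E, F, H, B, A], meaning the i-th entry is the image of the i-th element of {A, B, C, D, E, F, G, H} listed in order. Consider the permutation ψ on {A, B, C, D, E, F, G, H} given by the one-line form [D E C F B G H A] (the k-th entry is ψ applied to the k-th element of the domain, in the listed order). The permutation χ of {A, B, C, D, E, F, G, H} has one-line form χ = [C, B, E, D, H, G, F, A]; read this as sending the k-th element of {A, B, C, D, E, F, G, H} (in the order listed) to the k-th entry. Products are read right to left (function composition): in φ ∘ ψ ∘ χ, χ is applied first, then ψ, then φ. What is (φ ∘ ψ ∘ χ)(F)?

A

Apply the permutations in order: χ(F) = G, then ψ(G) = H, then φ(H) = A. So (φ ∘ ψ ∘ χ)(F) = A.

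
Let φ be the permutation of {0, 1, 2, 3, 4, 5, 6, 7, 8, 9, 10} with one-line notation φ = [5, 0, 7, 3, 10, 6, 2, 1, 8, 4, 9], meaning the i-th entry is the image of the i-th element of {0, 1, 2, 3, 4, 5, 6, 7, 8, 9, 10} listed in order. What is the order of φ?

Decomposing into disjoint cycles gives cycle lengths 6, 3, 1, 1.
The order of φ is the least common multiple of its cycle lengths: lcm(6, 3) = 6.

6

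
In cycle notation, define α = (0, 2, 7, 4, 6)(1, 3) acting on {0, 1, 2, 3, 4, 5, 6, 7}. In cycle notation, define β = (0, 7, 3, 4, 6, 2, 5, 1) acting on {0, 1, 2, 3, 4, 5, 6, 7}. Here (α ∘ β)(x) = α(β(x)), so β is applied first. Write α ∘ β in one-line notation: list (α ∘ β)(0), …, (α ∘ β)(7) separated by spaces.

(α ∘ β)(x) = α(β(x)). Computing each image: α(β(0)) = α(7) = 4, α(β(1)) = α(0) = 2, α(β(2)) = α(5) = 5, α(β(3)) = α(4) = 6, α(β(4)) = α(6) = 0, α(β(5)) = α(1) = 3, α(β(6)) = α(2) = 7, α(β(7)) = α(3) = 1.
Hence α ∘ β = [4 2 5 6 0 3 7 1].

4 2 5 6 0 3 7 1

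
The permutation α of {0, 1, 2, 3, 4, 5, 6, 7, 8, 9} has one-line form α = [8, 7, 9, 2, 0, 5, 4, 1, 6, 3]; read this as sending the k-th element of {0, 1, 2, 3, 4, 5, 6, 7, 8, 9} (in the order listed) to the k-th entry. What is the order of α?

Writing α as disjoint cycles, the cycle lengths are 4, 3, 2, 1.
The order of α is the least common multiple of its cycle lengths: lcm(4, 3, 2) = 12.

12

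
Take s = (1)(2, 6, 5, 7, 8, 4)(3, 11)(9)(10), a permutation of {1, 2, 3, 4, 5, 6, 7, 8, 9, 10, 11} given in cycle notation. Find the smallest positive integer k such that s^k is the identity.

The cycle type of s is (6, 2, 1, 1, 1).
Since disjoint cycles commute, ord(s) = lcm(6, 2) = 6.

6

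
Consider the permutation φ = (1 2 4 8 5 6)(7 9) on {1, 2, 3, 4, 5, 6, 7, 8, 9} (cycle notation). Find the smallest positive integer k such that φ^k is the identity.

The disjoint cycles have lengths 6, 2, 1.
The order of φ is the least common multiple of its cycle lengths: lcm(6, 2) = 6.

6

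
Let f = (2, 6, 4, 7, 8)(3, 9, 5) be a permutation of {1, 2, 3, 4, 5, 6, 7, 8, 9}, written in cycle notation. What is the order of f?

15

The disjoint cycles have lengths 5, 3, 1.
The order of f is the least common multiple of its cycle lengths: lcm(5, 3) = 15.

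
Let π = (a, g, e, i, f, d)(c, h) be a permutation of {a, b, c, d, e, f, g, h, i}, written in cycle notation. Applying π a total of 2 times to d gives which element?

g

d lies in the 6-cycle (a, g, e, i, f, d).
Stepping 2 places around the cycle: d → a → g.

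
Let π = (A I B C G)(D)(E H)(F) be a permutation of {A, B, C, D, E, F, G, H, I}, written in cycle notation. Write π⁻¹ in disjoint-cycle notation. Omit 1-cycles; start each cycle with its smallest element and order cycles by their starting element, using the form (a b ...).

If π sends a → b within a cycle, π⁻¹ sends b → a; equivalently, reverse each cycle.
Reversing each cycle of π and rotating so the smallest element leads gives (A G C B I)(E H).

(A G C B I)(E H)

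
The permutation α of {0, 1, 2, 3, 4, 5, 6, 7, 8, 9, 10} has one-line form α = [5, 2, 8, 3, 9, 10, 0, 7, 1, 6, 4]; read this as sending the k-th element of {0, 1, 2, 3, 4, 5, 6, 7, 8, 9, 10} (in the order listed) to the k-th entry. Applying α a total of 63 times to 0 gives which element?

4

Tracing 0 → 5 → … returns to 0 after 6 steps, so 0 lies in a 6-cycle (0 5 10 4 9 6).
Powers repeat with period 6 on this cycle, and 63 mod 6 = 3, so α^63(0) = α^3(0).
Advancing 3 steps from 0: 0 → 5 → 10 → 4.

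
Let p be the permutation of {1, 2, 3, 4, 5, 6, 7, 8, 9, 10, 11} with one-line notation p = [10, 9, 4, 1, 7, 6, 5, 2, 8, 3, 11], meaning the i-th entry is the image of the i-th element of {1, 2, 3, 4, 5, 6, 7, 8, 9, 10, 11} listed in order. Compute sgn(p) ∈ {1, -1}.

In disjoint-cycle form the cycle lengths are 4, 3, 2, 1, 1.
A cycle is odd iff its length is even; p has 2 even-length cycles, so sgn(p) = (−1)^2 and p is even.

1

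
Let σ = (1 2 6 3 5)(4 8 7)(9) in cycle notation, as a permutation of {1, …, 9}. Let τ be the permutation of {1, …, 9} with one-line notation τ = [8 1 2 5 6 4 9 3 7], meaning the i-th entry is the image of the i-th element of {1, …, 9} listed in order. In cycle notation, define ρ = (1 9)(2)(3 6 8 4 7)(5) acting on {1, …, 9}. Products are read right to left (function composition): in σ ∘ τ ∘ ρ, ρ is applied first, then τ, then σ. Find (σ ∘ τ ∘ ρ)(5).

3

Chase 5: ρ(5) = 5; τ(5) = 6; σ(6) = 3. Hence (σ ∘ τ ∘ ρ)(5) = 3.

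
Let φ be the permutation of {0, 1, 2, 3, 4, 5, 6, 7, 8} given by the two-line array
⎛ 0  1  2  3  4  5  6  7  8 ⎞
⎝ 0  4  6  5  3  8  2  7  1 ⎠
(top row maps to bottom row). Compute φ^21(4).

Tracing 4 → 3 → … returns to 4 after 5 steps, so 4 lies in a 5-cycle (1 4 3 5 8).
On a 5-cycle, φ^5 is the identity, so φ^21 = φ^1 there (21 ≡ 1 mod 5).
Advancing 1 step from 4: 4 → 3.

3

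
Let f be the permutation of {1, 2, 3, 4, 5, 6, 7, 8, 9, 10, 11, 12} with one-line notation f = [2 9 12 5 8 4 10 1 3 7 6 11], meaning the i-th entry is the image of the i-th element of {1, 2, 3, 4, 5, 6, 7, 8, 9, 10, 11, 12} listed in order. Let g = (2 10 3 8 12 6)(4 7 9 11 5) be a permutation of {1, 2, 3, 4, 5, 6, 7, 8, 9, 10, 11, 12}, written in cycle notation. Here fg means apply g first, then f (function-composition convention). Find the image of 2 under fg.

(fg)(2) = f(g(2)). g(2) = 10, then f(10) = 7. So (fg)(2) = 7.

7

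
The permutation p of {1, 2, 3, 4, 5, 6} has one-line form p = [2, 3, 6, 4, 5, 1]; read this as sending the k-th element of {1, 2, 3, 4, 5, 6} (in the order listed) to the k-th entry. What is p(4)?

4 is element number 4 of the domain, and entry number 4 of the one-line form is 4, so p(4) = 4.

4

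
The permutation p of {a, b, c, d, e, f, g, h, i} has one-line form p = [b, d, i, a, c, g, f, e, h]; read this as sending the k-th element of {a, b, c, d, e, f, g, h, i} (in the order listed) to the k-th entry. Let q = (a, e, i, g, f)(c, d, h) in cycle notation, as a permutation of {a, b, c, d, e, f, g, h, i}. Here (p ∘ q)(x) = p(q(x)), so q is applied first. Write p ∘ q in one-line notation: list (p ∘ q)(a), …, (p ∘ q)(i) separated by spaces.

c d a e h b g i f

For each element, apply q then p: a → e → c; b → b → d; c → d → a; d → h → e; e → i → h; f → a → b; g → f → g; h → c → i; i → g → f.
Collecting the images, p ∘ q = [c d a e h b g i f].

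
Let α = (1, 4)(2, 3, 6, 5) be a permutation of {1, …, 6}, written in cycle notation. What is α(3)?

6

In the cycle (2, 3, 6, 5), 3 is followed by 6, so α(3) = 6.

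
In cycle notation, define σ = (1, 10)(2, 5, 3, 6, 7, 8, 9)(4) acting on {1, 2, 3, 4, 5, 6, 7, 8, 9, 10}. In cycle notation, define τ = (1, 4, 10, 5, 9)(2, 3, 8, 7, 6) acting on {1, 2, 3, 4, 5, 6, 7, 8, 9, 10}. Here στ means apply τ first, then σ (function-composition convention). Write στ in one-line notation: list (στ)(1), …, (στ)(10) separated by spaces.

4 6 9 1 2 5 7 8 10 3

(στ)(x) = σ(τ(x)). Computing each image: σ(τ(1)) = σ(4) = 4, σ(τ(2)) = σ(3) = 6, σ(τ(3)) = σ(8) = 9, σ(τ(4)) = σ(10) = 1, σ(τ(5)) = σ(9) = 2, σ(τ(6)) = σ(2) = 5, σ(τ(7)) = σ(6) = 7, σ(τ(8)) = σ(7) = 8, σ(τ(9)) = σ(1) = 10, σ(τ(10)) = σ(5) = 3.
Hence στ = [4 6 9 1 2 5 7 8 10 3].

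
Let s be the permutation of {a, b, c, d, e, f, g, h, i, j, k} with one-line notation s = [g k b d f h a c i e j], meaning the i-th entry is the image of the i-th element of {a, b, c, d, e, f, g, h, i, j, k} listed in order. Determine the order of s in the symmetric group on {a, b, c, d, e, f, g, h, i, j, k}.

14

The disjoint-cycle form of s has cycle lengths 7, 2, 1, 1.
The order of s is the least common multiple of its cycle lengths: lcm(7, 2) = 14.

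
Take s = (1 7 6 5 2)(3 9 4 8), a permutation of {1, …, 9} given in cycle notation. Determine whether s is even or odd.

The cycle lengths are 5, 4.
A cycle of length ℓ contributes ℓ−1 transpositions, so s is a product of 4 + 3 = 7 transpositions — odd.

odd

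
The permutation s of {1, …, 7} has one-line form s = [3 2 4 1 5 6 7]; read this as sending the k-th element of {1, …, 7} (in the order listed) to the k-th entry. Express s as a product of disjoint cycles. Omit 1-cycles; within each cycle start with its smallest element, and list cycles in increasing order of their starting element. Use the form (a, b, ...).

(1, 3, 4)

Start at 1 and follow images: 1 → 3 → 4 → 1, giving the cycle (1, 3, 4).
Continuing from each remaining unvisited element yields (1, 3, 4).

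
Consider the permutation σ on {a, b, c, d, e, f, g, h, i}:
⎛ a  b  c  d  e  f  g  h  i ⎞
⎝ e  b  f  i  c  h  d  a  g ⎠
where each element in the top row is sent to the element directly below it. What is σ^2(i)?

d

Tracing i → g → … returns to i after 3 steps, so i lies in a 3-cycle (d, i, g).
Stepping 2 places around the cycle: i → g → d.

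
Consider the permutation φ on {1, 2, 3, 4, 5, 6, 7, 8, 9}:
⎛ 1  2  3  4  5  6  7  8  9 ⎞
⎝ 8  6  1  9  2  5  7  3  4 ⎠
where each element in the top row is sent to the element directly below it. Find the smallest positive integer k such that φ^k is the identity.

Writing φ as disjoint cycles, the cycle lengths are 3, 3, 2, 1.
Since disjoint cycles commute, ord(φ) = lcm(3, 3, 2) = 6.

6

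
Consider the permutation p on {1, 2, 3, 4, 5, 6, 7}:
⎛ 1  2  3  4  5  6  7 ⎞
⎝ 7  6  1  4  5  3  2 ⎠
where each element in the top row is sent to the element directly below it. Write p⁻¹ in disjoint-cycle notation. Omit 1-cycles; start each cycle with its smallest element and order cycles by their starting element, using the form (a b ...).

The cycle decomposition of p is (1 7 2 6 3).
Reversing each cycle (and rotating so the smallest element leads) gives p⁻¹ = (1 3 6 2 7).

(1 3 6 2 7)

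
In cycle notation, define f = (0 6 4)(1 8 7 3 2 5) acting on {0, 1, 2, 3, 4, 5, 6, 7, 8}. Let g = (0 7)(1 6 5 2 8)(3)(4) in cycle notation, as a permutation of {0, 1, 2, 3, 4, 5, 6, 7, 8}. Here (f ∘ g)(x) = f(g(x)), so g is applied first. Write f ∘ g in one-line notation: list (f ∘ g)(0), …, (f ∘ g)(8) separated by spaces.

(f ∘ g)(x) = f(g(x)). Computing each image: f(g(0)) = f(7) = 3, f(g(1)) = f(6) = 4, f(g(2)) = f(8) = 7, f(g(3)) = f(3) = 2, f(g(4)) = f(4) = 0, f(g(5)) = f(2) = 5, f(g(6)) = f(5) = 1, f(g(7)) = f(0) = 6, f(g(8)) = f(1) = 8.
Hence f ∘ g = [3 4 7 2 0 5 1 6 8].

3 4 7 2 0 5 1 6 8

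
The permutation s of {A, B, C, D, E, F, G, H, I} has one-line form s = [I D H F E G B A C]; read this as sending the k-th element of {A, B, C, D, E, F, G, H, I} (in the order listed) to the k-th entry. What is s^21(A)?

I

Tracing A → I → … returns to A after 4 steps, so A lies in a 4-cycle (A I C H).
Powers repeat with period 4 on this cycle, and 21 mod 4 = 1, so s^21(A) = s^1(A).
Stepping 1 place around the cycle: A → I.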